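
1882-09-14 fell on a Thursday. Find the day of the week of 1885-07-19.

September 14, 1882 → September 14, 1883: 365 days.
September 14, 1883 → September 14, 1884: 366 days (1884 is a leap year).
September 1884: 30 − 14 = 16 days remain.
Then 9 full months totalling 273 days.
July 1–19, 1885: 19 days.
Residual: 308 days.
Total: 1039 days.
1039 mod 7 = 3, so 3 days after Thursday is Sunday.

Sunday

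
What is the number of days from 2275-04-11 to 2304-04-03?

Day-of-year of April 11, 2275: 101.
Day-of-year of April 3, 2304: 94.
2275 has 365 days, so 365 − 101 = 264 days remain in 2275.
Full years 2276–2303: 22 common + 6 leap = 22×365 + 6×366 = 10226 days.
Total: 264 + 10226 + 94 = 10584 days.

10584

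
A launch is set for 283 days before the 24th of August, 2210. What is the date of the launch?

the 14th of November, 2209

Count 283 days before August 24, 2210:
November 2209: 30 − 14 = 16 days remain.
Then December (31), January (31), February 2210 (28), March (31), April (30), May (31), June (30), July (31): 31 + 31 + 28 + 31 + 30 + 31 + 30 + 31 = 243 days.
August 1–24, 2210: 24 days.
Residual: 283 days.
Total: 283 days.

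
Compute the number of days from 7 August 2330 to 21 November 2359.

10698

From August 7, 2330 to August 7, 2359: 29 years, of which 7 contain a Feb 29 — 22×365 + 7×366 = 10592 days.
August 2359: 31 − 7 = 24 days remain.
Then September (30), October (31): 30 + 31 = 61 days.
November 1–21, 2359: 21 days.
Residual: 106 days.
Total: 10698 days.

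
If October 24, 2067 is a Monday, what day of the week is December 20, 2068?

Thursday

Day-of-year of October 24, 2067: 297.
Day-of-year of December 20, 2068: 355.
2067 has 365 days, so 365 − 297 = 68 days remain in 2067.
Total: 68 + 355 = 423 days.
423 mod 7 = 3, so 3 days after Monday is Thursday.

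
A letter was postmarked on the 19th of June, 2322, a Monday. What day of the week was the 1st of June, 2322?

Count forward from the earlier date (June 1, 2322) to the later (June 19, 2322):
Within June 2322: 19 − 1 = 18 days.
18 mod 7 = 4, so 4 days before Monday is Thursday.

Thursday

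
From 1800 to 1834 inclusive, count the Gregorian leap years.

Years divisible by 4 in [1800, 1834]: 1800, 1804, 1808, 1812, 1816, 1820, 1824, 1828, 1832.
Of these, 1800 is divisible by 100 but not 400, so not leap.
Leap years: 9 − 1 = 8.

8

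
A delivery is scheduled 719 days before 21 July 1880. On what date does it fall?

2 August 1878

Count 719 days before July 21, 1880:
August 1878: 31 − 2 = 29 days remain.
Then 22 full months totalling 669 days.
July 1–21, 1880: 21 days.
Total: 29 + 669 + 21 = 719 days.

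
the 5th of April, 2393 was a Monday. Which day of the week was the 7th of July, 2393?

April 2393: 30 − 5 = 25 days remain.
Then May (31), June (30): 31 + 30 = 61 days.
July 1–7, 2393: 7 days.
Total: 25 + 61 + 7 = 93 days.
93 mod 7 = 2, so 2 days after Monday is Wednesday.

Wednesday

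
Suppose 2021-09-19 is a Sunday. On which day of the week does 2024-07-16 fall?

September 19, 2021 → September 19, 2022: 365 days.
September 19, 2022 → September 19, 2023: 365 days.
September 2023: 30 − 19 = 11 days remain.
Then 9 full months totalling 274 days.
July 1–16, 2024: 16 days.
Residual: 301 days.
Total: 1031 days.
1031 mod 7 = 2, so 2 days after Sunday is Tuesday.

Tuesday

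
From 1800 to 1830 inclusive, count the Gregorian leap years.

7

Years divisible by 4 in [1800, 1830]: 1800, 1804, 1808, 1812, 1816, 1820, 1824, 1828.
Of these, 1800 is divisible by 100 but not 400, so not leap.
Leap years: 8 − 1 = 7.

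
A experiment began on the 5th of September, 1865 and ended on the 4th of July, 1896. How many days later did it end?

Day-of-year of September 5, 1865: 248.
Day-of-year of July 4, 1896: 186.
1865 has 365 days, so 365 − 248 = 117 days remain in 1865.
Full years 1866–1895: 23 common + 7 leap = 23×365 + 7×366 = 10957 days.
Total: 117 + 10957 + 186 = 11260 days.

11260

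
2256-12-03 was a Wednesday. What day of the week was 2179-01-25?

Count forward from the earlier date (January 25, 2179) to the later (December 3, 2256):
Day-of-year of January 25, 2179: 25.
Day-of-year of December 3, 2256: 338.
2179 has 365 days, so 365 − 25 = 340 days remain in 2179.
Full years 2180–2255: 58 common + 18 leap = 58×365 + 18×366 = 27758 days.
Total: 340 + 27758 + 338 = 28436 days.
28436 mod 7 = 2, so 2 days before Wednesday is Monday.

Monday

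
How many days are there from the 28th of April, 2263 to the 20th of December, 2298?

Day-of-year of April 28, 2263: 118.
Day-of-year of December 20, 2298: 354.
2263 has 365 days, so 365 − 118 = 247 days remain in 2263.
Full years 2264–2297: 25 common + 9 leap = 25×365 + 9×366 = 12419 days.
Total: 247 + 12419 + 354 = 13020 days.

13020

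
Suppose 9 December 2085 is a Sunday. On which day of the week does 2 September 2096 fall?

Sunday

From December 9, 2085 to December 9, 2095: 10 years, of which 2 contain a Feb 29 — 8×365 + 2×366 = 3652 days.
December 2095: 31 − 9 = 22 days remain.
Then January (31), February 2096 (29), March (31), April (30), May (31), June (30), July (31), August (31): 31 + 29 + 31 + 30 + 31 + 30 + 31 + 31 = 244 days.
September 1–2, 2096: 2 days.
Residual: 268 days.
Total: 3920 days.
3920 is a multiple of 7, so 2 September 2096 falls on the same weekday: Sunday.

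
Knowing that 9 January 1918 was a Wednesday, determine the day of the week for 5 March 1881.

Count forward from the earlier date (March 5, 1881) to the later (January 9, 1918):
From March 5, 1881 to March 5, 1917: 36 years, of which 8 contain a Feb 29 — 28×365 + 8×366 = 13148 days.
(1900 is not a leap year (divisible by 100 but not 400).)
March 1917: 31 − 5 = 26 days remain.
Then 9 full months totalling 275 days.
January 1–9, 1918: 9 days.
Residual: 310 days.
Total: 13458 days.
13458 mod 7 = 4, so 4 days before Wednesday is Saturday.

Saturday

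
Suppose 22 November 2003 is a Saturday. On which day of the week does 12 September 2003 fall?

Count forward from the earlier date (September 12, 2003) to the later (November 22, 2003):
September 2003: 30 − 12 = 18 days remain.
Then October (31): 31 days.
November 1–22, 2003: 22 days.
Total: 18 + 31 + 22 = 71 days.
71 mod 7 = 1, so 1 day before Saturday is Friday.

Friday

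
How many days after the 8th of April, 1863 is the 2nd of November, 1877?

5322

Day-of-year of April 8, 1863: 98.
Day-of-year of November 2, 1877: 306.
1863 has 365 days, so 365 − 98 = 267 days remain in 1863.
Full years 1864–1876: 9 common + 4 leap = 9×365 + 4×366 = 4749 days.
Total: 267 + 4749 + 306 = 5322 days.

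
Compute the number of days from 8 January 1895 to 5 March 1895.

January 1895: 31 − 8 = 23 days remain.
Then February 1895 (28): 28 days.
March 1–5, 1895: 5 days.
Total: 23 + 28 + 5 = 56 days.

56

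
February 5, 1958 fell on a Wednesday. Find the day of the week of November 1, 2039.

Day-of-year of February 5, 1958: 36.
Day-of-year of November 1, 2039: 305.
1958 has 365 days, so 365 − 36 = 329 days remain in 1958.
Full years 1959–2038: 60 common + 20 leap = 60×365 + 20×366 = 29220 days.
Total: 329 + 29220 + 305 = 29854 days.
29854 mod 7 = 6, so 6 days after Wednesday is Tuesday.

Tuesday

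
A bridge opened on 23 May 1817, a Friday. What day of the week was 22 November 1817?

Saturday

May 1817: 31 − 23 = 8 days remain.
Then June (30), July (31), August (31), September (30), October (31): 30 + 31 + 31 + 30 + 31 = 153 days.
November 1–22, 1817: 22 days.
Total: 8 + 153 + 22 = 183 days.
183 mod 7 = 1, so 1 day after Friday is Saturday.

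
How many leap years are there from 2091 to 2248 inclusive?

Years divisible by 4: 2092, 2096, …, 2248 — 40 in all.
Of these, 2100, 2200 are divisible by 100 but not 400, so not leap.
Leap years: 40 − 2 = 38.

38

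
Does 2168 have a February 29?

Yes

2168 is a leap year.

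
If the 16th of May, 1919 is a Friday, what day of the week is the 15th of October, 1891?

Thursday

Count forward from the earlier date (October 15, 1891) to the later (May 16, 1919):
From October 15, 1891 to October 15, 1918: 27 years, of which 6 contain a Feb 29 — 21×365 + 6×366 = 9861 days.
(1900 is not a leap year (divisible by 100 but not 400).)
October 1918: 31 − 15 = 16 days remain.
Then November (30), December (31), January (31), February 1919 (28), March (31), April (30): 30 + 31 + 31 + 28 + 31 + 30 = 181 days.
May 1–16, 1919: 16 days.
Residual: 213 days.
Total: 10074 days.
10074 mod 7 = 1, so 1 day before Friday is Thursday.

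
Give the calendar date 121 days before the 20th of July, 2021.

the 21st of March, 2021

Count 121 days before July 20, 2021:
March 2021: 31 − 21 = 10 days remain.
Then April (30), May (31), June (30): 30 + 31 + 30 = 91 days.
July 1–20, 2021: 20 days.
Total: 10 + 91 + 20 = 121 days.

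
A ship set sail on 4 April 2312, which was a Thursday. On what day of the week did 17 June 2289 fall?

Count forward from the earlier date (June 17, 2289) to the later (April 4, 2312):
Day-of-year of June 17, 2289: 168.
Day-of-year of April 4, 2312: 95.
2289 has 365 days, so 365 − 168 = 197 days remain in 2289.
Full years 2290–2311: 18 common + 4 leap = 18×365 + 4×366 = 8034 days.
Total: 197 + 8034 + 95 = 8326 days.
8326 mod 7 = 3, so 3 days before Thursday is Monday.

Monday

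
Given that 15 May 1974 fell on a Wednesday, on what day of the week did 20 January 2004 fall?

Day-of-year of May 15, 1974: 135.
Day-of-year of January 20, 2004: 20.
1974 has 365 days, so 365 − 135 = 230 days remain in 1974.
Full years 1975–2003: 22 common + 7 leap = 22×365 + 7×366 = 10592 days.
Total: 230 + 10592 + 20 = 10842 days.
10842 mod 7 = 6, so 6 days after Wednesday is Tuesday.

Tuesday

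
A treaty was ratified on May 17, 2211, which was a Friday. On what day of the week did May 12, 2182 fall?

Sunday

Count forward from the earlier date (May 12, 2182) to the later (May 17, 2211):
Day-of-year of May 12, 2182: 132.
Day-of-year of May 17, 2211: 137.
2182 has 365 days, so 365 − 132 = 233 days remain in 2182.
Full years 2183–2210: 22 common + 6 leap = 22×365 + 6×366 = 10226 days.
Total: 233 + 10226 + 137 = 10596 days.
10596 mod 7 = 5, so 5 days before Friday is Sunday.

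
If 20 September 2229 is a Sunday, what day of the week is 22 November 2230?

Monday

Day-of-year of September 20, 2229: 263.
Day-of-year of November 22, 2230: 326.
2229 has 365 days, so 365 − 263 = 102 days remain in 2229.
Total: 102 + 326 = 428 days.
428 mod 7 = 1, so 1 day after Sunday is Monday.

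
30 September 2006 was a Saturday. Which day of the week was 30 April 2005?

Saturday

Count forward from the earlier date (April 30, 2005) to the later (September 30, 2006):
April 30, 2005 → April 30, 2006: 365 days.
April 2006: 30 − 30 = 0 days remain.
Then May (31), June (30), July (31), August (31): 31 + 30 + 31 + 31 = 123 days.
September 1–30, 2006: 30 days.
Residual: 153 days.
Total: 518 days.
518 is a multiple of 7, so 30 April 2005 falls on the same weekday: Saturday.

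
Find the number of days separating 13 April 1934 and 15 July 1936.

April 13, 1934 → April 13, 1935: 365 days.
April 13, 1935 → April 13, 1936: 366 days (1936 is a leap year).
April 1936: 30 − 13 = 17 days remain.
Then May (31), June (30): 31 + 30 = 61 days.
July 1–15, 1936: 15 days.
Residual: 93 days.
Total: 824 days.

824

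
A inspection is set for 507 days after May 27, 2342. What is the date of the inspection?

October 16, 2343

Count 507 days after May 27, 2342:
May 2342: 31 − 27 = 4 days remain.
Then 16 full months totalling 487 days.
October 1–16, 2343: 16 days.
Total: 4 + 487 + 16 = 507 days.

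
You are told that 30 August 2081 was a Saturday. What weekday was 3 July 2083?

Saturday

Day-of-year of August 30, 2081: 242.
Day-of-year of July 3, 2083: 184.
2081 has 365 days, so 365 − 242 = 123 days remain in 2081.
Full years: 2082: 365. Sum = 365.
Total: 123 + 365 + 184 = 672 days.
672 is a multiple of 7, so 3 July 2083 falls on the same weekday: Saturday.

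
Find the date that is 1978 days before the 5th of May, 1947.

the 4th of December, 1941

Count 1978 days before May 5, 1947:
Day-of-year of December 4, 1941: 338.
Day-of-year of May 5, 1947: 125.
1941 has 365 days, so 365 − 338 = 27 days remain in 1941.
Full years: 1942: 365; 1943: 365; 1944: 366; 1945: 365; 1946: 365. Sum = 1826.
Total: 27 + 1826 + 125 = 1978 days.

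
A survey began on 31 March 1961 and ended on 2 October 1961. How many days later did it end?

185

March 1961: 31 − 31 = 0 days remain.
Then April (30), May (31), June (30), July (31), August (31), September (30): 30 + 31 + 30 + 31 + 31 + 30 = 183 days.
October 1–2, 1961: 2 days.
Total: 0 + 183 + 2 = 185 days.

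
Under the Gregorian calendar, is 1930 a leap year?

No

1930 is not a leap year.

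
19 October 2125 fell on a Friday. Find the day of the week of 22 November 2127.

October 19, 2125 → October 19, 2126: 365 days.
October 19, 2126 → October 19, 2127: 365 days.
October 2127: 31 − 19 = 12 days remain.
November 1–22, 2127: 22 days.
Residual: 34 days.
Total: 764 days.
764 mod 7 = 1, so 1 day after Friday is Saturday.

Saturday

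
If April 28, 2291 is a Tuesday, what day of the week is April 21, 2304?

Thursday

From April 28, 2291 to April 28, 2303: 12 years, of which 2 contain a Feb 29 — 10×365 + 2×366 = 4382 days.
(2300 is not a leap year (divisible by 100 but not 400).)
April 2303: 30 − 28 = 2 days remain.
Then 11 full months totalling 336 days.
April 1–21, 2304: 21 days.
Residual: 359 days.
Total: 4741 days.
4741 mod 7 = 2, so 2 days after Tuesday is Thursday.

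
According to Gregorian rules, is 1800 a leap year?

No

1800 is not a leap year (divisible by 100 but not 400).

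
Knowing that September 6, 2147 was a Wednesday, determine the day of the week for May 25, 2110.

Sunday

Count forward from the earlier date (May 25, 2110) to the later (September 6, 2147):
Day-of-year of May 25, 2110: 145.
Day-of-year of September 6, 2147: 249.
2110 has 365 days, so 365 − 145 = 220 days remain in 2110.
Full years 2111–2146: 27 common + 9 leap = 27×365 + 9×366 = 13149 days.
Total: 220 + 13149 + 249 = 13618 days.
13618 mod 7 = 3, so 3 days before Wednesday is Sunday.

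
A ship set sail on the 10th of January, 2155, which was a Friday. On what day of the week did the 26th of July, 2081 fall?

Count forward from the earlier date (July 26, 2081) to the later (January 10, 2155):
From July 26, 2081 to July 26, 2154: 73 years, of which 17 contain a Feb 29 — 56×365 + 17×366 = 26662 days.
(2100 is not a leap year (divisible by 100 but not 400).)
July 2154: 31 − 26 = 5 days remain.
Then August (31), September (30), October (31), November (30), December (31): 31 + 30 + 31 + 30 + 31 = 153 days.
January 1–10, 2155: 10 days.
Residual: 168 days.
Total: 26830 days.
26830 mod 7 = 6, so 6 days before Friday is Saturday.

Saturday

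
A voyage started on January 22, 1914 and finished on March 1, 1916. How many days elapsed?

769

January 1914: 31 − 22 = 9 days remain.
Then 25 full months totalling 759 days.
March 1, 1916: 1 day.
Total: 9 + 759 + 1 = 769 days.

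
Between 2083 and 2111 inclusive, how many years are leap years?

6

Years divisible by 4 in [2083, 2111]: 2084, 2088, 2092, 2096, 2100, 2104, 2108.
Of these, 2100 is divisible by 100 but not 400, so not leap.
Leap years: 7 − 1 = 6.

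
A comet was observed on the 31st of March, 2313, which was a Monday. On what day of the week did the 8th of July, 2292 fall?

Friday

Count forward from the earlier date (July 8, 2292) to the later (March 31, 2313):
Day-of-year of July 8, 2292: 190.
Day-of-year of March 31, 2313: 90.
2292 has 366 days, so 366 − 190 = 176 days remain in 2292.
Full years 2293–2312: 16 common + 4 leap = 16×365 + 4×366 = 7304 days.
Total: 176 + 7304 + 90 = 7570 days.
7570 mod 7 = 3, so 3 days before Monday is Friday.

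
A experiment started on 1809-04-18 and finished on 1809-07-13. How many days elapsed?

April 1809: 30 − 18 = 12 days remain.
Then May (31), June (30): 31 + 30 = 61 days.
July 1–13, 1809: 13 days.
Total: 12 + 61 + 13 = 86 days.

86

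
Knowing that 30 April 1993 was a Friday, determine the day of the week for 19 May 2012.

Saturday

From April 30, 1993 to April 30, 2012: 19 years, of which 5 contain a Feb 29 — 14×365 + 5×366 = 6940 days.
(2000 is a leap year (divisible by 400).)
April 2012: 30 − 30 = 0 days remain.
May 1–19, 2012: 19 days.
Residual: 19 days.
Total: 6959 days.
6959 mod 7 = 1, so 1 day after Friday is Saturday.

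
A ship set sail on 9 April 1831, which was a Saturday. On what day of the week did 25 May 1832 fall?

Day-of-year of April 9, 1831: 99.
Day-of-year of May 25, 1832: 146.
1831 has 365 days, so 365 − 99 = 266 days remain in 1831.
Total: 266 + 146 = 412 days.
412 mod 7 = 6, so 6 days after Saturday is Friday.

Friday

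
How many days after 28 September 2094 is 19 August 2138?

16030

Day-of-year of September 28, 2094: 271.
Day-of-year of August 19, 2138: 231.
2094 has 365 days, so 365 − 271 = 94 days remain in 2094.
Full years 2095–2137: 33 common + 10 leap = 33×365 + 10×366 = 15705 days.
Total: 94 + 15705 + 231 = 16030 days.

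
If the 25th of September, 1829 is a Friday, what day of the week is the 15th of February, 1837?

Day-of-year of September 25, 1829: 268.
Day-of-year of February 15, 1837: 46.
1829 has 365 days, so 365 − 268 = 97 days remain in 1829.
Full years 1830–1836: 5 common + 2 leap = 5×365 + 2×366 = 2557 days.
Total: 97 + 2557 + 46 = 2700 days.
2700 mod 7 = 5, so 5 days after Friday is Wednesday.

Wednesday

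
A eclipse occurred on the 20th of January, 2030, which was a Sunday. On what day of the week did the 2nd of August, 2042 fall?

Saturday

Day-of-year of January 20, 2030: 20.
Day-of-year of August 2, 2042: 214.
2030 has 365 days, so 365 − 20 = 345 days remain in 2030.
Full years 2031–2041: 8 common + 3 leap = 8×365 + 3×366 = 4018 days.
Total: 345 + 4018 + 214 = 4577 days.
4577 mod 7 = 6, so 6 days after Sunday is Saturday.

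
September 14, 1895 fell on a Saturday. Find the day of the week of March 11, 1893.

Count forward from the earlier date (March 11, 1893) to the later (September 14, 1895):
March 11, 1893 → March 11, 1894: 365 days.
March 11, 1894 → March 11, 1895: 365 days.
March 1895: 31 − 11 = 20 days remain.
Then April (30), May (31), June (30), July (31), August (31): 30 + 31 + 30 + 31 + 31 = 153 days.
September 1–14, 1895: 14 days.
Residual: 187 days.
Total: 917 days.
917 is a multiple of 7, so March 11, 1893 falls on the same weekday: Saturday.

Saturday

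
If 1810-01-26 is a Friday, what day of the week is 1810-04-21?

January 1810: 31 − 26 = 5 days remain.
Then February 1810 (28), March (31): 28 + 31 = 59 days.
April 1–21, 1810: 21 days.
Total: 5 + 59 + 21 = 85 days.
85 mod 7 = 1, so 1 day after Friday is Saturday.

Saturday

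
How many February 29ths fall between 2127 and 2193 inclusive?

Years divisible by 4: 2128, 2132, …, 2192 — 17 in all.
No century exceptions apply. Count: 17.

17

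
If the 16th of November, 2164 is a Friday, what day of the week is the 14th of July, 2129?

Count forward from the earlier date (July 14, 2129) to the later (November 16, 2164):
From July 14, 2129 to July 14, 2164: 35 years, of which 9 contain a Feb 29 — 26×365 + 9×366 = 12784 days.
July 2164: 31 − 14 = 17 days remain.
Then August (31), September (30), October (31): 31 + 30 + 31 = 92 days.
November 1–16, 2164: 16 days.
Residual: 125 days.
Total: 12909 days.
12909 mod 7 = 1, so 1 day before Friday is Thursday.

Thursday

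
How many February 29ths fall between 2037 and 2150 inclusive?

Years divisible by 4: 2040, 2044, …, 2148 — 28 in all.
Of these, 2100 is divisible by 100 but not 400, so not leap.
Leap years: 28 − 1 = 27.

27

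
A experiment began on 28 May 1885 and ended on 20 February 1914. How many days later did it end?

10494

Day-of-year of May 28, 1885: 148.
Day-of-year of February 20, 1914: 51.
1885 has 365 days, so 365 − 148 = 217 days remain in 1885.
Full years 1886–1913: 22 common + 6 leap = 22×365 + 6×366 = 10226 days.
Total: 217 + 10226 + 51 = 10494 days.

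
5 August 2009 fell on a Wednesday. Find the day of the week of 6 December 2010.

Monday

Day-of-year of August 5, 2009: 217.
Day-of-year of December 6, 2010: 340.
2009 has 365 days, so 365 − 217 = 148 days remain in 2009.
Total: 148 + 340 = 488 days.
488 mod 7 = 5, so 5 days after Wednesday is Monday.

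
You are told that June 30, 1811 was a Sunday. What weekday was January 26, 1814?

Wednesday

Day-of-year of June 30, 1811: 181.
Day-of-year of January 26, 1814: 26.
1811 has 365 days, so 365 − 181 = 184 days remain in 1811.
Full years: 1812: 366; 1813: 365. Sum = 731.
Total: 184 + 731 + 26 = 941 days.
941 mod 7 = 3, so 3 days after Sunday is Wednesday.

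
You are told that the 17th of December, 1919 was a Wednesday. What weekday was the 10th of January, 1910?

Count forward from the earlier date (January 10, 1910) to the later (December 17, 1919):
Day-of-year of January 10, 1910: 10.
Day-of-year of December 17, 1919: 351.
1910 has 365 days, so 365 − 10 = 355 days remain in 1910.
Full years 1911–1918: 6 common + 2 leap = 6×365 + 2×366 = 2922 days.
Total: 355 + 2922 + 351 = 3628 days.
3628 mod 7 = 2, so 2 days before Wednesday is Monday.

Monday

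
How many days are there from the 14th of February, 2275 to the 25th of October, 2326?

From February 14, 2275 to February 14, 2326: 51 years, of which 12 contain a Feb 29 — 39×365 + 12×366 = 18627 days.
(2300 is not a leap year (divisible by 100 but not 400).)
February 2326: 28 − 14 = 14 days remain (2326 is not a leap year, so February has 28 days).
Then March (31), April (30), May (31), June (30), July (31), August (31), September (30): 31 + 30 + 31 + 30 + 31 + 31 + 30 = 214 days.
October 1–25, 2326: 25 days.
Residual: 253 days.
Total: 18880 days.

18880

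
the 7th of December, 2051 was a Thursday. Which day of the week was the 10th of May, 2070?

Saturday

From December 7, 2051 to December 7, 2069: 18 years, of which 5 contain a Feb 29 — 13×365 + 5×366 = 6575 days.
December 2069: 31 − 7 = 24 days remain.
Then January (31), February 2070 (28), March (31), April (30): 31 + 28 + 31 + 30 = 120 days.
May 1–10, 2070: 10 days.
Residual: 154 days.
Total: 6729 days.
6729 mod 7 = 2, so 2 days after Thursday is Saturday.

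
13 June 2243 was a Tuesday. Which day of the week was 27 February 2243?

Count forward from the earlier date (February 27, 2243) to the later (June 13, 2243):
February 2243: 28 − 27 = 1 day remains (2243 is not a leap year, so February has 28 days).
Then March (31), April (30), May (31): 31 + 30 + 31 = 92 days.
June 1–13, 2243: 13 days.
Total: 1 + 92 + 13 = 106 days.
106 mod 7 = 1, so 1 day before Tuesday is Monday.

Monday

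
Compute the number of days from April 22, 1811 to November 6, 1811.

April 1811: 30 − 22 = 8 days remain.
Then May (31), June (30), July (31), August (31), September (30), October (31): 31 + 30 + 31 + 31 + 30 + 31 = 184 days.
November 1–6, 1811: 6 days.
Total: 8 + 184 + 6 = 198 days.

198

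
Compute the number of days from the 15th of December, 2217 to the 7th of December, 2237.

7297

From December 15, 2217 to December 15, 2236: 19 years, of which 5 contain a Feb 29 — 14×365 + 5×366 = 6940 days.
December 2236: 31 − 15 = 16 days remain.
Then 11 full months totalling 334 days.
December 1–7, 2237: 7 days.
Residual: 357 days.
Total: 7297 days.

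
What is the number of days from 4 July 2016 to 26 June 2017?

Day-of-year of July 4, 2016: 186.
Day-of-year of June 26, 2017: 177.
2016 has 366 days, so 366 − 186 = 180 days remain in 2016.
Total: 180 + 177 = 357 days.

357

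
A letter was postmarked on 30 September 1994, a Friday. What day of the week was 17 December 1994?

September 1994: 30 − 30 = 0 days remain.
Then October (31), November (30): 31 + 30 = 61 days.
December 1–17, 1994: 17 days.
Total: 0 + 61 + 17 = 78 days.
78 mod 7 = 1, so 1 day after Friday is Saturday.

Saturday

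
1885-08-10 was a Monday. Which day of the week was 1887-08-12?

August 10, 1885 → August 10, 1886: 365 days.
August 10, 1886 → August 10, 1887: 365 days.
Within August 1887: 12 − 10 = 2 days.
Total: 732 days.
732 mod 7 = 4, so 4 days after Monday is Friday.

Friday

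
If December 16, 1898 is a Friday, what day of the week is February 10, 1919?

Monday

From December 16, 1898 to December 16, 1918: 20 years, of which 4 contain a Feb 29 — 16×365 + 4×366 = 7304 days.
(1900 is not a leap year (divisible by 100 but not 400).)
December 1918: 31 − 16 = 15 days remain.
Then January (31): 31 days.
February 1–10, 1919: 10 days (1919 is not a leap year).
Residual: 56 days.
Total: 7360 days.
7360 mod 7 = 3, so 3 days after Friday is Monday.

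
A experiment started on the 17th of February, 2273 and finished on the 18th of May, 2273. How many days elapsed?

90

February 2273: 28 − 17 = 11 days remain (2273 is not a leap year, so February has 28 days).
Then March (31), April (30): 31 + 30 = 61 days.
May 1–18, 2273: 18 days.
Total: 11 + 61 + 18 = 90 days.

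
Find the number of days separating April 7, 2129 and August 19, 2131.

864

April 2129: 30 − 7 = 23 days remain.
Then 27 full months totalling 822 days.
August 1–19, 2131: 19 days.
Total: 23 + 822 + 19 = 864 days.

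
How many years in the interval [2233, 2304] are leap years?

Years divisible by 4: 2236, 2240, …, 2304 — 18 in all.
Of these, 2300 is divisible by 100 but not 400, so not leap.
Leap years: 18 − 1 = 17.

17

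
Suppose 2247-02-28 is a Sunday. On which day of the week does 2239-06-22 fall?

Saturday

Count forward from the earlier date (June 22, 2239) to the later (February 28, 2247):
From June 22, 2239 to June 22, 2246: 7 years, of which 2 contain a Feb 29 — 5×365 + 2×366 = 2557 days.
June 2246: 30 − 22 = 8 days remain.
Then July (31), August (31), September (30), October (31), November (30), December (31), January (31): 31 + 31 + 30 + 31 + 30 + 31 + 31 = 215 days.
February 1–28, 2247: 28 days (2247 is not a leap year).
Residual: 251 days.
Total: 2808 days.
2808 mod 7 = 1, so 1 day before Sunday is Saturday.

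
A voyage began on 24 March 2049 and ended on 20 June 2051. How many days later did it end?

March 24, 2049 → March 24, 2050: 365 days.
March 24, 2050 → March 24, 2051: 365 days.
March 2051: 31 − 24 = 7 days remain.
Then April (30), May (31): 30 + 31 = 61 days.
June 1–20, 2051: 20 days.
Residual: 88 days.
Total: 818 days.

818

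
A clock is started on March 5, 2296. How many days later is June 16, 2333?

From March 5, 2296 to March 5, 2333: 37 years, of which 8 contain a Feb 29 — 29×365 + 8×366 = 13513 days.
(2300 is not a leap year (divisible by 100 but not 400).)
March 2333: 31 − 5 = 26 days remain.
Then April (30), May (31): 30 + 31 = 61 days.
June 1–16, 2333: 16 days.
Residual: 103 days.
Total: 13616 days.

13616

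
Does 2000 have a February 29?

2000 is a leap year (divisible by 400).

Yes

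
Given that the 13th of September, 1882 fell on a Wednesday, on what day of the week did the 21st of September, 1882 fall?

Within September 1882: 21 − 13 = 8 days.
8 mod 7 = 1, so 1 day after Wednesday is Thursday.

Thursday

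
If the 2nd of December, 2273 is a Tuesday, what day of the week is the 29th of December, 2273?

Within December 2273: 29 − 2 = 27 days.
27 mod 7 = 6, so 6 days after Tuesday is Monday.

Monday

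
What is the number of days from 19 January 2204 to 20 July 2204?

January 2204: 31 − 19 = 12 days remain.
Then February 2204 (29), March (31), April (30), May (31), June (30): 29 + 31 + 30 + 31 + 30 = 151 days.
July 1–20, 2204: 20 days.
Total: 12 + 151 + 20 = 183 days.

183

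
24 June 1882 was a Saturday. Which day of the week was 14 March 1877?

Wednesday

Count forward from the earlier date (March 14, 1877) to the later (June 24, 1882):
March 14, 1877 → March 14, 1878: 365 days.
March 14, 1878 → March 14, 1879: 365 days.
March 14, 1879 → March 14, 1880: 366 days (1880 is a leap year).
March 14, 1880 → March 14, 1881: 365 days.
March 14, 1881 → March 14, 1882: 365 days.
March 1882: 31 − 14 = 17 days remain.
Then April (30), May (31): 30 + 31 = 61 days.
June 1–24, 1882: 24 days.
Residual: 102 days.
Total: 1928 days.
1928 mod 7 = 3, so 3 days before Saturday is Wednesday.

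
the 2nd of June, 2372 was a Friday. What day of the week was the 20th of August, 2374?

June 2372: 30 − 2 = 28 days remain.
Then 25 full months totalling 761 days.
August 1–20, 2374: 20 days.
Total: 28 + 761 + 20 = 809 days.
809 mod 7 = 4, so 4 days after Friday is Tuesday.

Tuesday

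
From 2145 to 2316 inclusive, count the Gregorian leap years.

Years divisible by 4: 2148, 2152, …, 2316 — 43 in all.
Of these, 2200, 2300 are divisible by 100 but not 400, so not leap.
Leap years: 43 − 2 = 41.

41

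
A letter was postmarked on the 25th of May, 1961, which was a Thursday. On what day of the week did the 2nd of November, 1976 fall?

From May 25, 1961 to May 25, 1976: 15 years, of which 4 contain a Feb 29 — 11×365 + 4×366 = 5479 days.
May 1976: 31 − 25 = 6 days remain.
Then June (30), July (31), August (31), September (30), October (31): 30 + 31 + 31 + 30 + 31 = 153 days.
November 1–2, 1976: 2 days.
Residual: 161 days.
Total: 5640 days.
5640 mod 7 = 5, so 5 days after Thursday is Tuesday.

Tuesday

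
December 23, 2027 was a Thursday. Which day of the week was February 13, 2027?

Saturday

Count forward from the earlier date (February 13, 2027) to the later (December 23, 2027):
February 2027: 28 − 13 = 15 days remain (2027 is not a leap year, so February has 28 days).
Then 9 full months totalling 275 days.
December 1–23, 2027: 23 days.
Total: 15 + 275 + 23 = 313 days.
313 mod 7 = 5, so 5 days before Thursday is Saturday.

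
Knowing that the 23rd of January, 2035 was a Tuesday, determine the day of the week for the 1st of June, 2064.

Sunday

From January 23, 2035 to January 23, 2064: 29 years, of which 7 contain a Feb 29 — 22×365 + 7×366 = 10592 days.
January 2064: 31 − 23 = 8 days remain.
Then February 2064 (29), March (31), April (30), May (31): 29 + 31 + 30 + 31 = 121 days.
June 1, 2064: 1 day.
Residual: 130 days.
Total: 10722 days.
10722 mod 7 = 5, so 5 days after Tuesday is Sunday.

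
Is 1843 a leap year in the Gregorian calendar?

No

1843 is not a leap year.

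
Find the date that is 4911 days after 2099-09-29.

2113-03-11

Count 4911 days after September 29, 2099:
Day-of-year of September 29, 2099: 272.
Day-of-year of March 11, 2113: 70.
2099 has 365 days, so 365 − 272 = 93 days remain in 2099.
Full years 2100–2112: 10 common + 3 leap = 10×365 + 3×366 = 4748 days.
Total: 93 + 4748 + 70 = 4911 days.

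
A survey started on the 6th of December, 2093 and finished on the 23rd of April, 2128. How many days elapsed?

Day-of-year of December 6, 2093: 340.
Day-of-year of April 23, 2128: 114.
2093 has 365 days, so 365 − 340 = 25 days remain in 2093.
Full years 2094–2127: 27 common + 7 leap = 27×365 + 7×366 = 12417 days.
Total: 25 + 12417 + 114 = 12556 days.

12556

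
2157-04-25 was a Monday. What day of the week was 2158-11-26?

Sunday

April 25, 2157 → April 25, 2158: 365 days.
April 2158: 30 − 25 = 5 days remain.
Then May (31), June (30), July (31), August (31), September (30), October (31): 31 + 30 + 31 + 31 + 30 + 31 = 184 days.
November 1–26, 2158: 26 days.
Residual: 215 days.
Total: 580 days.
580 mod 7 = 6, so 6 days after Monday is Sunday.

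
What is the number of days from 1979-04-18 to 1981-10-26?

922

April 18, 1979 → April 18, 1980: 366 days (1980 is a leap year).
April 18, 1980 → April 18, 1981: 365 days.
April 1981: 30 − 18 = 12 days remain.
Then May (31), June (30), July (31), August (31), September (30): 31 + 30 + 31 + 31 + 30 = 153 days.
October 1–26, 1981: 26 days.
Residual: 191 days.
Total: 922 days.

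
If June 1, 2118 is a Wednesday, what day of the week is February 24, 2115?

Count forward from the earlier date (February 24, 2115) to the later (June 1, 2118):
February 24, 2115 → February 24, 2116: 365 days.
February 24, 2116 → February 24, 2117: 366 days (2116 is a leap year).
February 24, 2117 → February 24, 2118: 365 days.
February 2118: 28 − 24 = 4 days remain (2118 is not a leap year, so February has 28 days).
Then March (31), April (30), May (31): 31 + 30 + 31 = 92 days.
June 1, 2118: 1 day.
Residual: 97 days.
Total: 1193 days.
1193 mod 7 = 3, so 3 days before Wednesday is Sunday.

Sunday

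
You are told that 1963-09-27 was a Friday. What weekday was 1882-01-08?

Count forward from the earlier date (January 8, 1882) to the later (September 27, 1963):
Day-of-year of January 8, 1882: 8.
Day-of-year of September 27, 1963: 270.
1882 has 365 days, so 365 − 8 = 357 days remain in 1882.
Full years 1883–1962: 61 common + 19 leap = 61×365 + 19×366 = 29219 days.
Total: 357 + 29219 + 270 = 29846 days.
29846 mod 7 = 5, so 5 days before Friday is Sunday.

Sunday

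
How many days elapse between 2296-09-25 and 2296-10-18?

September 2296: 30 − 25 = 5 days remain.
October 1–18, 2296: 18 days.
Total: 5 + 18 = 23 days.

23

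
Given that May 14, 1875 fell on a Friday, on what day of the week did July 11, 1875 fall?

May 1875: 31 − 14 = 17 days remain.
Then June (30): 30 days.
July 1–11, 1875: 11 days.
Total: 17 + 30 + 11 = 58 days.
58 mod 7 = 2, so 2 days after Friday is Sunday.

Sunday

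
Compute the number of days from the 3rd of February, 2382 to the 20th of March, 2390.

2967

Day-of-year of February 3, 2382: 34.
Day-of-year of March 20, 2390: 79.
2382 has 365 days, so 365 − 34 = 331 days remain in 2382.
Full years 2383–2389: 5 common + 2 leap = 5×365 + 2×366 = 2557 days.
Total: 331 + 2557 + 79 = 2967 days.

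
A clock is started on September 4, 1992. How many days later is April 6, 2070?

28338

Day-of-year of September 4, 1992: 248.
Day-of-year of April 6, 2070: 96.
1992 has 366 days, so 366 − 248 = 118 days remain in 1992.
Full years 1993–2069: 58 common + 19 leap = 58×365 + 19×366 = 28124 days.
Total: 118 + 28124 + 96 = 28338 days.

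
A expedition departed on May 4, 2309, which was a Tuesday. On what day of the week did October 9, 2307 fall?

Wednesday

Count forward from the earlier date (October 9, 2307) to the later (May 4, 2309):
October 2307: 31 − 9 = 22 days remain.
Then 18 full months totalling 547 days.
May 1–4, 2309: 4 days.
Total: 22 + 547 + 4 = 573 days.
573 mod 7 = 6, so 6 days before Tuesday is Wednesday.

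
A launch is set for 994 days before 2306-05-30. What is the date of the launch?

2303-09-09

Count 994 days before May 30, 2306:
Day-of-year of September 9, 2303: 252.
Day-of-year of May 30, 2306: 150.
2303 has 365 days, so 365 − 252 = 113 days remain in 2303.
Full years: 2304: 366; 2305: 365. Sum = 731.
Total: 113 + 731 + 150 = 994 days.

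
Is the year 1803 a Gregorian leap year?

No

1803 is not a leap year.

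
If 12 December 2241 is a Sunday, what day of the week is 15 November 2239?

Friday

Count forward from the earlier date (November 15, 2239) to the later (December 12, 2241):
Day-of-year of November 15, 2239: 319.
Day-of-year of December 12, 2241: 346.
2239 has 365 days, so 365 − 319 = 46 days remain in 2239.
Full years: 2240: 366. Sum = 366.
Total: 46 + 366 + 346 = 758 days.
758 mod 7 = 2, so 2 days before Sunday is Friday.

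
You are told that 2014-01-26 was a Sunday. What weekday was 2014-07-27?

January 2014: 31 − 26 = 5 days remain.
Then February 2014 (28), March (31), April (30), May (31), June (30): 28 + 31 + 30 + 31 + 30 = 150 days.
July 1–27, 2014: 27 days.
Total: 5 + 150 + 27 = 182 days.
182 is a multiple of 7, so 2014-07-27 falls on the same weekday: Sunday.

Sunday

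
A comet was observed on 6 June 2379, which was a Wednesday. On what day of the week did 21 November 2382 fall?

Sunday

June 6, 2379 → June 6, 2380: 366 days (2380 is a leap year).
June 6, 2380 → June 6, 2381: 365 days.
June 6, 2381 → June 6, 2382: 365 days.
June 2382: 30 − 6 = 24 days remain.
Then July (31), August (31), September (30), October (31): 31 + 31 + 30 + 31 = 123 days.
November 1–21, 2382: 21 days.
Residual: 168 days.
Total: 1264 days.
1264 mod 7 = 4, so 4 days after Wednesday is Sunday.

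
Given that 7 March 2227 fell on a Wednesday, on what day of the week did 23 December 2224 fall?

Count forward from the earlier date (December 23, 2224) to the later (March 7, 2227):
Day-of-year of December 23, 2224: 358.
Day-of-year of March 7, 2227: 66.
2224 has 366 days, so 366 − 358 = 8 days remain in 2224.
Full years: 2225: 365; 2226: 365. Sum = 730.
Total: 8 + 730 + 66 = 804 days.
804 mod 7 = 6, so 6 days before Wednesday is Thursday.

Thursday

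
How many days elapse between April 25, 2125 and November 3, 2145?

From April 25, 2125 to April 25, 2145: 20 years, of which 5 contain a Feb 29 — 15×365 + 5×366 = 7305 days.
April 2145: 30 − 25 = 5 days remain.
Then May (31), June (30), July (31), August (31), September (30), October (31): 31 + 30 + 31 + 31 + 30 + 31 = 184 days.
November 1–3, 2145: 3 days.
Residual: 192 days.
Total: 7497 days.

7497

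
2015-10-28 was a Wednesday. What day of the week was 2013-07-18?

Thursday

Count forward from the earlier date (July 18, 2013) to the later (October 28, 2015):
July 2013: 31 − 18 = 13 days remain.
Then 26 full months totalling 791 days.
October 1–28, 2015: 28 days.
Total: 13 + 791 + 28 = 832 days.
832 mod 7 = 6, so 6 days before Wednesday is Thursday.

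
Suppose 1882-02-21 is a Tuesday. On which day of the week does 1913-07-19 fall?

Saturday

From February 21, 1882 to February 21, 1913: 31 years, of which 7 contain a Feb 29 — 24×365 + 7×366 = 11322 days.
(1900 is not a leap year (divisible by 100 but not 400).)
February 1913: 28 − 21 = 7 days remain (1913 is not a leap year, so February has 28 days).
Then March (31), April (30), May (31), June (30): 31 + 30 + 31 + 30 = 122 days.
July 1–19, 1913: 19 days.
Residual: 148 days.
Total: 11470 days.
11470 mod 7 = 4, so 4 days after Tuesday is Saturday.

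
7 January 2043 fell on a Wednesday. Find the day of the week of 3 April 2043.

Friday

January 2043: 31 − 7 = 24 days remain.
Then February 2043 (28), March (31): 28 + 31 = 59 days.
April 1–3, 2043: 3 days.
Total: 24 + 59 + 3 = 86 days.
86 mod 7 = 2, so 2 days after Wednesday is Friday.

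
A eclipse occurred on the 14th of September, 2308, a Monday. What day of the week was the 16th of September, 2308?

Within September 2308: 16 − 14 = 2 days.
2 mod 7 = 2, so 2 days after Monday is Wednesday.

Wednesday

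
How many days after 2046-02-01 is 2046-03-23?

50

February 2046: 28 − 1 = 27 days remain (2046 is not a leap year, so February has 28 days).
March 1–23, 2046: 23 days.
Total: 27 + 23 = 50 days.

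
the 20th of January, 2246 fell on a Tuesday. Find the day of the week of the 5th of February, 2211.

Tuesday

Count forward from the earlier date (February 5, 2211) to the later (January 20, 2246):
From February 5, 2211 to February 5, 2245: 34 years, of which 9 contain a Feb 29 — 25×365 + 9×366 = 12419 days.
February 2245: 28 − 5 = 23 days remain (2245 is not a leap year, so February has 28 days).
Then 10 full months totalling 306 days.
January 1–20, 2246: 20 days.
Residual: 349 days.
Total: 12768 days.
12768 is a multiple of 7, so the 5th of February, 2211 falls on the same weekday: Tuesday.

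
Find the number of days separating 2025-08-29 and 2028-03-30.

944

August 29, 2025 → August 29, 2026: 365 days.
August 29, 2026 → August 29, 2027: 365 days.
August 2027: 31 − 29 = 2 days remain.
Then September (30), October (31), November (30), December (31), January (31), February 2028 (29): 30 + 31 + 30 + 31 + 31 + 29 = 182 days.
March 1–30, 2028: 30 days.
Residual: 214 days.
Total: 944 days.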